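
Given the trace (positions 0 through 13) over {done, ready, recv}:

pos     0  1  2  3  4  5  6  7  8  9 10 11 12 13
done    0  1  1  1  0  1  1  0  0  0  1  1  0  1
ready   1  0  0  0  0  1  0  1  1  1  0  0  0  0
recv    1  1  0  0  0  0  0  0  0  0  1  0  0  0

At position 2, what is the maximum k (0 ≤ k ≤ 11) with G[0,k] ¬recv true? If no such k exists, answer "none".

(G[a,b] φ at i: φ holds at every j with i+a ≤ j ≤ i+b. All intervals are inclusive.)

¬recv must hold from j=2 onward; find where it first fails.
  j=2: holds
  j=3: holds
  j=4: holds
  j=5: holds
  j=6: holds
  j=7: holds
  j=8: holds
  j=9: holds
  j=10: fails
Holds on [2,9], so largest k = 7.

7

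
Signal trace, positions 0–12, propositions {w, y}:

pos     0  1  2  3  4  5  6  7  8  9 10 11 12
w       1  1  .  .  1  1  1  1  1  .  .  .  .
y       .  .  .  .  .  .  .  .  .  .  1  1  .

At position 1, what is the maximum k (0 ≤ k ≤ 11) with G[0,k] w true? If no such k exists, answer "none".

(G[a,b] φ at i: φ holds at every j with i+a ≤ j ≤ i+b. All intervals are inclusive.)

0

w must hold from j=1 onward; find where it first fails.
  j=1: holds
  j=2: fails
Holds on [1,1], so largest k = 0.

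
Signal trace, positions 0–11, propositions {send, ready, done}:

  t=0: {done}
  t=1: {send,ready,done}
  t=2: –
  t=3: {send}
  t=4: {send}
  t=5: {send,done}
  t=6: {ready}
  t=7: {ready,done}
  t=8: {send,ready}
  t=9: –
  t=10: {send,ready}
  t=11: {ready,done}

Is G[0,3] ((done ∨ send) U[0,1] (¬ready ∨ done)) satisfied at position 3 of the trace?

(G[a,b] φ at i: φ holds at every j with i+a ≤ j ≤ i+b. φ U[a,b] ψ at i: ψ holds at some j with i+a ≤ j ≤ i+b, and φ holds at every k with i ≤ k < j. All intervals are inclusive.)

Check ((done ∨ send) U[0,1] (¬ready ∨ done)) at every j in [3,6]:
  j=3: holds
  j=4: holds
  j=5: holds
  j=6: fails
Fails at j=6 → formula fails.

No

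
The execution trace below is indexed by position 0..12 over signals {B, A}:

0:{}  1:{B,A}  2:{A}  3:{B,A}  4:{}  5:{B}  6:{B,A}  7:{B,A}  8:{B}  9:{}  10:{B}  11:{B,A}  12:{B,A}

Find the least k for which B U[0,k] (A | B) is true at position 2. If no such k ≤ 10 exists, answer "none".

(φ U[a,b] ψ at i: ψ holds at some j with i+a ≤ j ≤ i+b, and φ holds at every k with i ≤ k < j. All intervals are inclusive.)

0

Need earliest j ≥ 2 with (A | B), and B at every k in [2,j-1].
  j=2: rhs holds (empty prefix). k = 0.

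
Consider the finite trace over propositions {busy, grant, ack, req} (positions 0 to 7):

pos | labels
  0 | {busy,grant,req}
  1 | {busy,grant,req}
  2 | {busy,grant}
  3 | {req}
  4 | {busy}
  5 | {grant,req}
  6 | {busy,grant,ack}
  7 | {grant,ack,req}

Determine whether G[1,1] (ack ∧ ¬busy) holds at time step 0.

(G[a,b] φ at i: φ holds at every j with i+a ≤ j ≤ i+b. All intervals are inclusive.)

Check (ack ∧ ¬busy) at every j in [1,1]:
  j=1: false
Fails at j=1 → formula fails.

No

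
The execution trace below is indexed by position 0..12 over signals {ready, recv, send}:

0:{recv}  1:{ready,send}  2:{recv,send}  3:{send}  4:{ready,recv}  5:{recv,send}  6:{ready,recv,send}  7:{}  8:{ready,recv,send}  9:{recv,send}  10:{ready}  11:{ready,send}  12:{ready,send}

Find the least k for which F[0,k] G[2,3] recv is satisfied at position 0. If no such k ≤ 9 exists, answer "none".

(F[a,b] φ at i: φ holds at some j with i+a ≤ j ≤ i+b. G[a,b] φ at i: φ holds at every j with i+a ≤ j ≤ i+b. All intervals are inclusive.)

Scan j = 0,1,… for G[2,3] recv:
  j=0: fails
  j=1: fails
  j=2: holds
First hit at j=2, so smallest k = 2-0 = 2.

2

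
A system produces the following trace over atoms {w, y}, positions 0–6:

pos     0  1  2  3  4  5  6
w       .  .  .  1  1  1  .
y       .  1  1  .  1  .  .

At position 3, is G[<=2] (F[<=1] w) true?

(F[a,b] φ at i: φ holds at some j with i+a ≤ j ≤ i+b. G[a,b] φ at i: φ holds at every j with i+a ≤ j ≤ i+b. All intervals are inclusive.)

True

Check F[<=1] w at every j in [3,5]:
  j=3: holds (witness at 3)
  j=4: holds (witness at 4)
  j=5: holds (witness at 5)
All positions satisfy it → formula holds.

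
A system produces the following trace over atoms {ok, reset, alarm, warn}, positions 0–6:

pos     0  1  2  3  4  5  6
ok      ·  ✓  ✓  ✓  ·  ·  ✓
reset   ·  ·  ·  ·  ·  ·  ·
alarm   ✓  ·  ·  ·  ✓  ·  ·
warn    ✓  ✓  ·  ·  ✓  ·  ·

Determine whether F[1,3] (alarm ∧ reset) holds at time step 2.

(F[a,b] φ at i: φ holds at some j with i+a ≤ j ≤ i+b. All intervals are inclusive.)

No

Check (alarm ∧ reset) at each j in [3,5]:
  j=3: false
  j=4: false
  j=5: false
No position in the window satisfies it → formula fails.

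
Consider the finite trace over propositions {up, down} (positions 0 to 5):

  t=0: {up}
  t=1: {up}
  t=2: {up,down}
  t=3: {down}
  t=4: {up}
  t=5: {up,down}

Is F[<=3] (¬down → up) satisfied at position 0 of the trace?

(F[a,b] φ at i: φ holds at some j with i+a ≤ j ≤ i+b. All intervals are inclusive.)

Check (¬down → up) at each j in [0,3]:
  j=0: true
  j=1: true
  j=2: true
  j=3: true
Found at j=0 → formula holds.

Holds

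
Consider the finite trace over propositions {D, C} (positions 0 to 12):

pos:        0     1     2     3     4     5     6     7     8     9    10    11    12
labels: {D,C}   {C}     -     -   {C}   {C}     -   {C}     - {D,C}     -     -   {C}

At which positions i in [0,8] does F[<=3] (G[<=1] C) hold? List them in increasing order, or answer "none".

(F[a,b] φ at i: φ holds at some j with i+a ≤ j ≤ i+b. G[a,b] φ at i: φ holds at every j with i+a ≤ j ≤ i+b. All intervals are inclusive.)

0, 1, 2, 3, 4

Evaluate at each i in [0,8]:
  i=0: ✓ (witness j=0)
  i=1: ✓ (witness j=4)
  i=2: ✓ (witness j=4)
  i=3: ✓ (witness j=4)
  i=4: ✓ (witness j=4)
  i=5: ✗ (none in [5,8])
  i=6: ✗ (none in [6,9])
  i=7: ✗ (none in [7,10])
  i=8: ✗ (none in [8,11])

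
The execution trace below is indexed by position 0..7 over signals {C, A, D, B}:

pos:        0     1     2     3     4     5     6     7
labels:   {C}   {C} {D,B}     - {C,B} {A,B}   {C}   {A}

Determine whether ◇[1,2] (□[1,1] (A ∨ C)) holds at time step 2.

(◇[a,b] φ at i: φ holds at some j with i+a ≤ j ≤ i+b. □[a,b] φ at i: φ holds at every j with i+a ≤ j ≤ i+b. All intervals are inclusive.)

Check □[1,1] (A ∨ C) at each j in [3,4]:
  j=3: holds on [4,4]
  j=4: holds on [5,5]
Found at j=3 → formula holds.

True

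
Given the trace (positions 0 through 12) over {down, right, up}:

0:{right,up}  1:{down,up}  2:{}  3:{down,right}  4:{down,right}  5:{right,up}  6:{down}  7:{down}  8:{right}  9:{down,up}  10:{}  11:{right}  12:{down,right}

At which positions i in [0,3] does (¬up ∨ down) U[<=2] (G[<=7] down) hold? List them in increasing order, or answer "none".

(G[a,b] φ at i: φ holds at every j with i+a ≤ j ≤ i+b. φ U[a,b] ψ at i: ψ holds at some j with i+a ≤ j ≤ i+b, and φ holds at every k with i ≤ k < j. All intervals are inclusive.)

Evaluate at each i in [0,3]:
  i=0: ✗ (no rhs in [0,2])
  i=1: ✗ (no rhs in [1,3])
  i=2: ✗ (no rhs in [2,4])
  i=3: ✗ (no rhs in [3,5])

none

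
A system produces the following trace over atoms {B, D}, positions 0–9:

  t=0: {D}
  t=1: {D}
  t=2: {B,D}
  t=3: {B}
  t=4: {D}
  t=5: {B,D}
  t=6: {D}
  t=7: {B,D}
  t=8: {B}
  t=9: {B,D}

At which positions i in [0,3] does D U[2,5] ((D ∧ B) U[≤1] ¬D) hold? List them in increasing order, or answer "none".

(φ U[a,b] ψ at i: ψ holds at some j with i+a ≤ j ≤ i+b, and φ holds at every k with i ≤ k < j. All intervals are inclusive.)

0, 1

Evaluate at each i in [0,3]:
  i=0: ✓ (rhs at j=2; lhs holds on [0,1])
  i=1: ✓ (rhs at j=3; lhs holds on [1,2])
  i=2: ✗ (lhs fails at k=3 before rhs at j=7)
  i=3: ✗ (lhs fails at k=3 before rhs at j=7)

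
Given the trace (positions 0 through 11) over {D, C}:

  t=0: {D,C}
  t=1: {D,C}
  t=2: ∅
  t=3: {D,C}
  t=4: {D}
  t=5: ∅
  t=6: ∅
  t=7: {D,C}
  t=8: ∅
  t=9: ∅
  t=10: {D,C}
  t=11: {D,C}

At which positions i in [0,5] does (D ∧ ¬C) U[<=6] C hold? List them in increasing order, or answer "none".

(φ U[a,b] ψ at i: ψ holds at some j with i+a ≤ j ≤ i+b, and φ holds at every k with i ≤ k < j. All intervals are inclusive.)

Evaluate at each i in [0,5]:
  i=0: ✓ (rhs at j=0)
  i=1: ✓ (rhs at j=1)
  i=2: ✗ (lhs fails at k=2 before rhs at j=3)
  i=3: ✓ (rhs at j=3)
  i=4: ✗ (lhs fails at k=5 before rhs at j=7)
  i=5: ✗ (lhs fails at k=5 before rhs at j=7)

0, 1, 3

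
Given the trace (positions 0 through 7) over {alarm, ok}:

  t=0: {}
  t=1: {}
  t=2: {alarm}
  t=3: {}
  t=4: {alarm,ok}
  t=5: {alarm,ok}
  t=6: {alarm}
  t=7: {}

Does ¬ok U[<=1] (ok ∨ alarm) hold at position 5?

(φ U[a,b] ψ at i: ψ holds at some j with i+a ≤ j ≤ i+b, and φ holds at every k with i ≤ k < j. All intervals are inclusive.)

Yes

Need some j in [5,6] with (ok ∨ alarm), and ¬ok at every k in [5,j-1].
  j=5: (ok ∨ alarm) holds; no prefix to check → satisfied.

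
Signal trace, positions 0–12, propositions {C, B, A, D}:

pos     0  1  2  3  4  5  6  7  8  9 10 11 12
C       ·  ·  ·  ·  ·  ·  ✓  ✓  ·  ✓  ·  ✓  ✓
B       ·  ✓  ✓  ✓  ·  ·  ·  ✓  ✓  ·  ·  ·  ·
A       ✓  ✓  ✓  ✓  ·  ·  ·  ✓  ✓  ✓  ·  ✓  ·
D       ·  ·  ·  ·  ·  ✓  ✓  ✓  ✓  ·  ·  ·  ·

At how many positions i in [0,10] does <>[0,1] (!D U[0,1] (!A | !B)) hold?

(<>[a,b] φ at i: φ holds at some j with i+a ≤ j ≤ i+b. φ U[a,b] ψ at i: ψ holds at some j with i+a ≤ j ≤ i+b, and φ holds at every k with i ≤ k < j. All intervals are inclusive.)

9

Evaluate at each i in [0,10]:
  i=0: ✓ (witness j=0)
  i=1: ✗ (none in [1,2])
  i=2: ✓ (witness j=3)
  i=3: ✓ (witness j=3)
  i=4: ✓ (witness j=4)
  i=5: ✓ (witness j=5)
  i=6: ✓ (witness j=6)
  i=7: ✗ (none in [7,8])
  i=8: ✓ (witness j=9)
  i=9: ✓ (witness j=9)
  i=10: ✓ (witness j=10)
Positions where it holds: {0, 2, 3, 4, 5, 6, 8, 9, 10} → 9.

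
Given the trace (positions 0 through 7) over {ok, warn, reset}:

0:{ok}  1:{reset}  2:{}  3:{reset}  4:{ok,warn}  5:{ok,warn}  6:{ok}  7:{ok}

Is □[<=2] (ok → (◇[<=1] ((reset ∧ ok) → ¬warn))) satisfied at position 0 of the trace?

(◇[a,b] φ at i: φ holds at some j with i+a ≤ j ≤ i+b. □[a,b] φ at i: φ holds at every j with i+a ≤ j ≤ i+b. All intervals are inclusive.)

Check (ok → (◇[<=1] ((reset ∧ ok) → ¬warn))) at every j in [0,2]:
  j=0: antecedent true; consequent holds (witness at 0) → ✓
  j=1: antecedent false → ✓
  j=2: antecedent false → ✓
All positions satisfy it → formula holds.

Yes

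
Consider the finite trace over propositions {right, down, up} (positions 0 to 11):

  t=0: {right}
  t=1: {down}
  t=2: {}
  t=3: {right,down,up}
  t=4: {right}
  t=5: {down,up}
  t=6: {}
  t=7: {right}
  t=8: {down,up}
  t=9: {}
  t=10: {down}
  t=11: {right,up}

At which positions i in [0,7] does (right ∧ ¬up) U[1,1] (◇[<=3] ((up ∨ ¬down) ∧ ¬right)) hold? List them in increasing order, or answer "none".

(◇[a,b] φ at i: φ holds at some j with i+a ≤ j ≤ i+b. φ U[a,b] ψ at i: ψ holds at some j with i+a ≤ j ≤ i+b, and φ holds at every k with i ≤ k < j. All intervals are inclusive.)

Evaluate at each i in [0,7]:
  i=0: ✓ (rhs at j=1; lhs holds on [0,0])
  i=1: ✗ (lhs fails at k=1 before rhs at j=2)
  i=2: ✗ (lhs fails at k=2 before rhs at j=3)
  i=3: ✗ (lhs fails at k=3 before rhs at j=4)
  i=4: ✓ (rhs at j=5; lhs holds on [4,4])
  i=5: ✗ (lhs fails at k=5 before rhs at j=6)
  i=6: ✗ (lhs fails at k=6 before rhs at j=7)
  i=7: ✓ (rhs at j=8; lhs holds on [7,7])

0, 4, 7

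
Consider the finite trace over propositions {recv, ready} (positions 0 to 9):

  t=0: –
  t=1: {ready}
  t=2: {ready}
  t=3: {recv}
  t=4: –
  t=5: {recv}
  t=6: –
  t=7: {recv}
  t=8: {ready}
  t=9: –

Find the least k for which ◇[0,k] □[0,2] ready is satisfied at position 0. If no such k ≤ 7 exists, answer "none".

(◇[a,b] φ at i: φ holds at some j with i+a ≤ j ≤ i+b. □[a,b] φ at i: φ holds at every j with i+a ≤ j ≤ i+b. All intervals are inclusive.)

none

Scan j = 0,1,… for □[0,2] ready:
  j=0: fails
  j=1: fails
  j=2: fails
  j=3: fails
  j=4: fails
  j=5: fails
  j=6: fails
  j=7: fails
No j in [0,7] satisfies it → none.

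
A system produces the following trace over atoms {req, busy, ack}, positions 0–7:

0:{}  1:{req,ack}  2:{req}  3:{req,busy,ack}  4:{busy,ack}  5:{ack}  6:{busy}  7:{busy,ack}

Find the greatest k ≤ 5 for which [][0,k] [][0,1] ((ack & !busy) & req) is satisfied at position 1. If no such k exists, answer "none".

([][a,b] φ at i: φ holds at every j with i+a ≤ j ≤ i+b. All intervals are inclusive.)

none

[][0,1] ((ack & !busy) & req) must hold from j=1 onward; find where it first fails.
  j=1: fails → no k works.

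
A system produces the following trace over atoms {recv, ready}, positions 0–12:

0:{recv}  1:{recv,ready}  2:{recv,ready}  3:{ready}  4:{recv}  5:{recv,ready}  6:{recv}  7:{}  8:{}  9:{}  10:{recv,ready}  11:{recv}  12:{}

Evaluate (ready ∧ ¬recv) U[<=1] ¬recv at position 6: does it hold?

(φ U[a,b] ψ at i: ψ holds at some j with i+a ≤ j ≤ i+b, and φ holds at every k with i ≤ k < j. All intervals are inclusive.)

Need some j in [6,7] with ¬recv, and (ready ∧ ¬recv) at every k in [6,j-1].
  j=6: ¬recv false.
  j=7: ¬recv holds, but (ready ∧ ¬recv) fails at k=6 → not this j.
No j in the window works → until fails.

No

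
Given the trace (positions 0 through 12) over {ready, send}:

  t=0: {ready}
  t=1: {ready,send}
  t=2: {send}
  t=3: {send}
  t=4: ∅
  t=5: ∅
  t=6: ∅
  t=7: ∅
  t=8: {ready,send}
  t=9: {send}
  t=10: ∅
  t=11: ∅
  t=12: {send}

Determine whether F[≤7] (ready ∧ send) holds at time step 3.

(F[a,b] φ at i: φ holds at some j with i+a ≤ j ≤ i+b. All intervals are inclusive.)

Holds

Check (ready ∧ send) at each j in [3,10]:
  j=3: false
  j=4: false
  j=5: false
  j=6: false
  j=7: false
  j=8: true
  j=9: false
  j=10: false
Found at j=8 → formula holds.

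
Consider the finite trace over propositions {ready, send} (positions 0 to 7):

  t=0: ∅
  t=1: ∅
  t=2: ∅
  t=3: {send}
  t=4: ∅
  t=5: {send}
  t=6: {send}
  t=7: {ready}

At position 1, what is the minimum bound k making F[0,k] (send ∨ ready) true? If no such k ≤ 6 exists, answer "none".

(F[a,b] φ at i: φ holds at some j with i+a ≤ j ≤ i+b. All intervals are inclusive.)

Scan j = 1,2,… for (send ∨ ready):
  j=1: fails
  j=2: fails
  j=3: holds
First hit at j=3, so smallest k = 3-1 = 2.

2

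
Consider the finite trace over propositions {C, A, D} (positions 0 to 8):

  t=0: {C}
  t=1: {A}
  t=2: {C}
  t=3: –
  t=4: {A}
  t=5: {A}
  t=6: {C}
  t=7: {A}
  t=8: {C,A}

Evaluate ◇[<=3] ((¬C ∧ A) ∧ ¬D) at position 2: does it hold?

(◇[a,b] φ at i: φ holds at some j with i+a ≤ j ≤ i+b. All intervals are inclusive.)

Check ((¬C ∧ A) ∧ ¬D) at each j in [2,5]:
  j=2: false
  j=3: false
  j=4: true
  j=5: true
Found at j=4 → formula holds.

Holds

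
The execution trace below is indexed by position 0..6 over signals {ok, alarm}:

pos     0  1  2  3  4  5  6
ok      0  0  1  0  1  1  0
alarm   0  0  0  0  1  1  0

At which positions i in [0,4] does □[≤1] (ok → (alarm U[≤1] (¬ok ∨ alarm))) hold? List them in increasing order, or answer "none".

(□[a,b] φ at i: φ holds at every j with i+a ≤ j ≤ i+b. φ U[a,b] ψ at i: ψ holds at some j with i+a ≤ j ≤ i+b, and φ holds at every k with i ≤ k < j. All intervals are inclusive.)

Evaluate at each i in [0,4]:
  i=0: ✓ (all of [0,1])
  i=1: ✗ (fails at j=2)
  i=2: ✗ (fails at j=2)
  i=3: ✓ (all of [3,4])
  i=4: ✓ (all of [4,5])

0, 3, 4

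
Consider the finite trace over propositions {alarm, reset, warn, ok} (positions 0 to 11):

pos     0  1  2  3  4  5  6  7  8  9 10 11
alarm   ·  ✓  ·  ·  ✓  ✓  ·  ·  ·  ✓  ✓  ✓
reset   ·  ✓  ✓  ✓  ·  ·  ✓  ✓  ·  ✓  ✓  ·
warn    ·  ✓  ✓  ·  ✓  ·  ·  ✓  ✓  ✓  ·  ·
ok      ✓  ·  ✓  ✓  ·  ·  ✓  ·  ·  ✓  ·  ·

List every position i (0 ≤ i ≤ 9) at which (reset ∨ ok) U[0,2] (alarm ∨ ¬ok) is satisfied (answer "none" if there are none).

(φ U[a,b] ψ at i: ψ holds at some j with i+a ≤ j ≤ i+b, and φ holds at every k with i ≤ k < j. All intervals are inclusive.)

Evaluate at each i in [0,9]:
  i=0: ✓ (rhs at j=1; lhs holds on [0,0])
  i=1: ✓ (rhs at j=1)
  i=2: ✓ (rhs at j=4; lhs holds on [2,3])
  i=3: ✓ (rhs at j=4; lhs holds on [3,3])
  i=4: ✓ (rhs at j=4)
  i=5: ✓ (rhs at j=5)
  i=6: ✓ (rhs at j=7; lhs holds on [6,6])
  i=7: ✓ (rhs at j=7)
  i=8: ✓ (rhs at j=8)
  i=9: ✓ (rhs at j=9)

0, 1, 2, 3, 4, 5, 6, 7, 8, 9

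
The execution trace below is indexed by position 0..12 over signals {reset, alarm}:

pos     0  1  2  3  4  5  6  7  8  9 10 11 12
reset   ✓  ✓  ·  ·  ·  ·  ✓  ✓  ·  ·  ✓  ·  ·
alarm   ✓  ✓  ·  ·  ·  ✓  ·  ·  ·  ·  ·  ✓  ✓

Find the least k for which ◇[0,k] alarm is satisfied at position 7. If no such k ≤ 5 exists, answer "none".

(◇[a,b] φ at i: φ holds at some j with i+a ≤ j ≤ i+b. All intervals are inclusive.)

Scan j = 7,8,… for alarm:
  j=7: fails
  j=8: fails
  j=9: fails
  j=10: fails
  j=11: holds
First hit at j=11, so smallest k = 11-7 = 4.

4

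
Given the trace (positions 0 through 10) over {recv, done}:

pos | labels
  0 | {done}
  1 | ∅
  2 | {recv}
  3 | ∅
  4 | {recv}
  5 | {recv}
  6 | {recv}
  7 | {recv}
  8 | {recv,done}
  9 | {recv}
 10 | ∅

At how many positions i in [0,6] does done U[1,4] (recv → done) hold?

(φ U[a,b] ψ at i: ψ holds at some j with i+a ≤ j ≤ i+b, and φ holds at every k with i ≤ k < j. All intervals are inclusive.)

1

Evaluate at each i in [0,6]:
  i=0: ✓ (rhs at j=1; lhs holds on [0,0])
  i=1: ✗ (lhs fails at k=1 before rhs at j=3)
  i=2: ✗ (lhs fails at k=2 before rhs at j=3)
  i=3: ✗ (no rhs in [4,7])
  i=4: ✗ (lhs fails at k=4 before rhs at j=8)
  i=5: ✗ (lhs fails at k=5 before rhs at j=8)
  i=6: ✗ (lhs fails at k=6 before rhs at j=8)
Positions where it holds: {0} → 1.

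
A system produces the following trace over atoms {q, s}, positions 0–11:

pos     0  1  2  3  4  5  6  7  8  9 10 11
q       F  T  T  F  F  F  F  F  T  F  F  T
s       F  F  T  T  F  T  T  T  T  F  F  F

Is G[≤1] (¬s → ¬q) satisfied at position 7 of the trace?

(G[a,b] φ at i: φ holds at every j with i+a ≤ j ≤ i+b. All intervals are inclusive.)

Holds

Check (¬s → ¬q) at every j in [7,8]:
  j=7: antecedent false → ✓
  j=8: antecedent false → ✓
All positions satisfy it → formula holds.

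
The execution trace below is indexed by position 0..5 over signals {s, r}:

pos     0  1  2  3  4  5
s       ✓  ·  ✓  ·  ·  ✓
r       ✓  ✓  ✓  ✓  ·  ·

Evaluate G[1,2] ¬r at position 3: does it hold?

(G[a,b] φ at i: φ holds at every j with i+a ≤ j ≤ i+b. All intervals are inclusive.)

Yes

Check ¬r at every j in [4,5]:
  j=4: true
  j=5: true
All positions satisfy it → formula holds.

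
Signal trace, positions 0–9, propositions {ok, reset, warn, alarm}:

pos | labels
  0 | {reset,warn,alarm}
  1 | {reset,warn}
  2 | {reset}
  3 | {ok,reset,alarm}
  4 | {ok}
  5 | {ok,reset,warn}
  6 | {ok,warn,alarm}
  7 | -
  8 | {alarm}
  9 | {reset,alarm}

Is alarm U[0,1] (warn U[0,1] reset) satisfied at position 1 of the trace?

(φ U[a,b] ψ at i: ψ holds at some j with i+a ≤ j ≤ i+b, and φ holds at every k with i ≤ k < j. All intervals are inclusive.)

True

Need some j in [1,2] with (warn U[0,1] reset), and alarm at every k in [1,j-1].
  j=1: (warn U[0,1] reset) holds; no prefix to check → satisfied.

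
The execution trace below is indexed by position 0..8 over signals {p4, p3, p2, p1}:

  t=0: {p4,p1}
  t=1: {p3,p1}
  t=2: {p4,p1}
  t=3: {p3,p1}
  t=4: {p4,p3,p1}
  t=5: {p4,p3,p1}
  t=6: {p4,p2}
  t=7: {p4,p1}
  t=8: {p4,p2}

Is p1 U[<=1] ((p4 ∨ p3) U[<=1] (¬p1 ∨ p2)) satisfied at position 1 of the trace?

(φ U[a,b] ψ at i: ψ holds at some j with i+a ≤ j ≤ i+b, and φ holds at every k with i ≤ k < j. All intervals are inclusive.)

False

Need some j in [1,2] with ((p4 ∨ p3) U[<=1] (¬p1 ∨ p2)), and p1 at every k in [1,j-1].
  j=1: ((p4 ∨ p3) U[<=1] (¬p1 ∨ p2)) — fails.
  j=2: ((p4 ∨ p3) U[<=1] (¬p1 ∨ p2)) — fails.
No j in the window works → until fails.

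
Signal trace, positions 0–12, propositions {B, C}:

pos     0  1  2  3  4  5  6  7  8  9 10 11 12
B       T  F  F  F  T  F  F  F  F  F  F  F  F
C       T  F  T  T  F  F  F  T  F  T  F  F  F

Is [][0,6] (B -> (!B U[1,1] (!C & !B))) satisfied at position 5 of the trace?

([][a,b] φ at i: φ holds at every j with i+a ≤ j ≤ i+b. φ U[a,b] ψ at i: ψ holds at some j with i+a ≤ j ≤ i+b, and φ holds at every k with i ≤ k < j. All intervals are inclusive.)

Yes

Check (B -> (!B U[1,1] (!C & !B))) at every j in [5,11]:
  j=5: antecedent false → ✓
  j=6: antecedent false → ✓
  j=7: antecedent false → ✓
  j=8: antecedent false → ✓
  j=9: antecedent false → ✓
  j=10: antecedent false → ✓
  j=11: antecedent false → ✓
All positions satisfy it → formula holds.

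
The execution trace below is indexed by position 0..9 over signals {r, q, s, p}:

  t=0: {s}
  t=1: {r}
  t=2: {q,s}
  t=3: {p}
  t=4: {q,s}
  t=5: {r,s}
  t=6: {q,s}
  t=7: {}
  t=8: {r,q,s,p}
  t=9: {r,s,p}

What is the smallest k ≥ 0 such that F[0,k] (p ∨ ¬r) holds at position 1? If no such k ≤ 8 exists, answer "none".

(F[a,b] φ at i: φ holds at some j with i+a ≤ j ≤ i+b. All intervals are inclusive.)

Scan j = 1,2,… for (p ∨ ¬r):
  j=1: fails
  j=2: holds
First hit at j=2, so smallest k = 2-1 = 1.

1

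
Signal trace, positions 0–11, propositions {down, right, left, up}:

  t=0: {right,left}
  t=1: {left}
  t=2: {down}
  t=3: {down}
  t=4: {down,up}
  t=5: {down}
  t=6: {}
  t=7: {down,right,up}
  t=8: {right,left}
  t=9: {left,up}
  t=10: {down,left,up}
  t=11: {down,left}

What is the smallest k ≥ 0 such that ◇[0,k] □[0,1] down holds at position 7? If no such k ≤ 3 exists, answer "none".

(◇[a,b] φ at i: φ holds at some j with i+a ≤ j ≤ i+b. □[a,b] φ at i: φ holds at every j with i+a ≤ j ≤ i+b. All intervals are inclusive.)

3

Scan j = 7,8,… for □[0,1] down:
  j=7: fails
  j=8: fails
  j=9: fails
  j=10: holds
First hit at j=10, so smallest k = 10-7 = 3.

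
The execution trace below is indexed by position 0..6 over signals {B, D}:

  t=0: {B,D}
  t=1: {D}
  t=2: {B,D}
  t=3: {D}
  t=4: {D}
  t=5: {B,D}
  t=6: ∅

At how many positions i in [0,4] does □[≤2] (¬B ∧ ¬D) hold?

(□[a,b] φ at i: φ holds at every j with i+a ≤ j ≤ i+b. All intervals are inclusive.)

0

Evaluate at each i in [0,4]:
  i=0: ✗ (fails at j=0)
  i=1: ✗ (fails at j=1)
  i=2: ✗ (fails at j=2)
  i=3: ✗ (fails at j=3)
  i=4: ✗ (fails at j=4)
Positions where it holds: {} → 0.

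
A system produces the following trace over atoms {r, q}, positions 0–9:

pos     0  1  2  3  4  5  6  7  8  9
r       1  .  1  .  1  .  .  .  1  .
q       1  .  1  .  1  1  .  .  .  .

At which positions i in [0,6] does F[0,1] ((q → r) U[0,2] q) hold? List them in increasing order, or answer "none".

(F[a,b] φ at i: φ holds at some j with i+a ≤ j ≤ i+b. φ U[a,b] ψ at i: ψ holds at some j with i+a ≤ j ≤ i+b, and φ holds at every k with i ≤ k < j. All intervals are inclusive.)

Evaluate at each i in [0,6]:
  i=0: ✓ (witness j=0)
  i=1: ✓ (witness j=1)
  i=2: ✓ (witness j=2)
  i=3: ✓ (witness j=3)
  i=4: ✓ (witness j=4)
  i=5: ✓ (witness j=5)
  i=6: ✗ (none in [6,7])

0, 1, 2, 3, 4, 5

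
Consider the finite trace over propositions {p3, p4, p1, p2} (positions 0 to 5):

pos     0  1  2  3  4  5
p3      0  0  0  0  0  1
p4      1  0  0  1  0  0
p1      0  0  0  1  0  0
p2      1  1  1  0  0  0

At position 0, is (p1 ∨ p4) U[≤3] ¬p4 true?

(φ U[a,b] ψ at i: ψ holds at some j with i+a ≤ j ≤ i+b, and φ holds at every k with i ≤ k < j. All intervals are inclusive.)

Need some j in [0,3] with ¬p4, and (p1 ∨ p4) at every k in [0,j-1].
  j=0: ¬p4 false.
  j=1: ¬p4 holds; (p1 ∨ p4) holds at every k in [0,0] → satisfied.

Holds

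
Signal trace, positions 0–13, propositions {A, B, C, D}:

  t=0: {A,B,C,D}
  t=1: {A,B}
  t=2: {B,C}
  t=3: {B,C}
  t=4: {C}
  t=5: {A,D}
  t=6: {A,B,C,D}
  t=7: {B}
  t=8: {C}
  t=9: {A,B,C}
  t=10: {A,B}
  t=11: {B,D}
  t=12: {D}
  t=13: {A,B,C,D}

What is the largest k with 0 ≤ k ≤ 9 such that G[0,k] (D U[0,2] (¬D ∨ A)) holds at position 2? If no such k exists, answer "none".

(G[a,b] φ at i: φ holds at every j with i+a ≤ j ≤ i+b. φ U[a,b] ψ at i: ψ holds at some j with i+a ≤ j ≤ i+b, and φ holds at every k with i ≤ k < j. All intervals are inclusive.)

(D U[0,2] (¬D ∨ A)) must hold from j=2 onward; find where it first fails.
  j=2: holds
  j=3: holds
  j=4: holds
  j=5: holds
  j=6: holds
  j=7: holds
  j=8: holds
  j=9: holds
  j=10: holds
  j=11: holds
Holds through j=11; largest k = 9.

9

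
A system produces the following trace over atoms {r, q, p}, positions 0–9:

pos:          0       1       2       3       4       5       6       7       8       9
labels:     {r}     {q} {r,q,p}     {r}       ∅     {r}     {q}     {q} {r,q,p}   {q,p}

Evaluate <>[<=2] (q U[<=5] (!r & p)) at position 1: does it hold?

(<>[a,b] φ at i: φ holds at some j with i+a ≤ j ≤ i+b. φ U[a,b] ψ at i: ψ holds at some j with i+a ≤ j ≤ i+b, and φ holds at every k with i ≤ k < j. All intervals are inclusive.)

Check (q U[<=5] (!r & p)) at each j in [1,3]:
  j=1: fails
  j=2: fails
  j=3: fails
No position in the window satisfies it → formula fails.

Does not hold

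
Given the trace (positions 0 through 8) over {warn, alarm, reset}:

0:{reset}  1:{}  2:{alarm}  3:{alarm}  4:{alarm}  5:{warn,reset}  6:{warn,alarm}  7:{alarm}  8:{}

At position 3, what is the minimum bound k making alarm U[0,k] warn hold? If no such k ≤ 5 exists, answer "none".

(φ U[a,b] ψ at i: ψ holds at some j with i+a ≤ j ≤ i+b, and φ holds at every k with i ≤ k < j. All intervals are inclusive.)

2

Need earliest j ≥ 3 with warn, and alarm at every k in [3,j-1].
  j=3: rhs fails.
  j=4: rhs fails.
  j=5: rhs holds; lhs holds on [3,4]. k = 2.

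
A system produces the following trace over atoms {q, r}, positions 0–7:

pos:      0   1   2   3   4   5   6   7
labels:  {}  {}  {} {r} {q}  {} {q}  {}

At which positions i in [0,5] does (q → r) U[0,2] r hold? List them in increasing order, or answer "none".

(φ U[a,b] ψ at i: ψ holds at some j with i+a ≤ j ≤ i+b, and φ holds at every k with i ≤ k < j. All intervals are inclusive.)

Evaluate at each i in [0,5]:
  i=0: ✗ (no rhs in [0,2])
  i=1: ✓ (rhs at j=3; lhs holds on [1,2])
  i=2: ✓ (rhs at j=3; lhs holds on [2,2])
  i=3: ✓ (rhs at j=3)
  i=4: ✗ (no rhs in [4,6])
  i=5: ✗ (no rhs in [5,7])

1, 2, 3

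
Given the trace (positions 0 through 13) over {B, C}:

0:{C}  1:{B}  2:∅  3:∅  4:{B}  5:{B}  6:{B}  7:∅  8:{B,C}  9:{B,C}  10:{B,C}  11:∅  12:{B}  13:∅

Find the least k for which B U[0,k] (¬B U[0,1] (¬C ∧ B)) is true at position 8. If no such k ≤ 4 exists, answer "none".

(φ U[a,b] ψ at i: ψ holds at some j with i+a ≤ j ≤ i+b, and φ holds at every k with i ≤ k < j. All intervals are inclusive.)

Need earliest j ≥ 8 with (¬B U[0,1] (¬C ∧ B)), and B at every k in [8,j-1].
  j=8: rhs fails.
  j=9: rhs fails.
  j=10: rhs fails.
  j=11: rhs holds; lhs holds on [8,10]. k = 3.

3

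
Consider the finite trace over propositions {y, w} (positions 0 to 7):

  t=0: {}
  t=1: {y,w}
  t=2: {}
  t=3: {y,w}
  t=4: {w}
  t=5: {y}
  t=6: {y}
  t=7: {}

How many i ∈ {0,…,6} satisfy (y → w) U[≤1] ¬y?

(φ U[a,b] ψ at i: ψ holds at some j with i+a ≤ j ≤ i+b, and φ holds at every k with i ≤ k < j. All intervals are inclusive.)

5

Evaluate at each i in [0,6]:
  i=0: ✓ (rhs at j=0)
  i=1: ✓ (rhs at j=2; lhs holds on [1,1])
  i=2: ✓ (rhs at j=2)
  i=3: ✓ (rhs at j=4; lhs holds on [3,3])
  i=4: ✓ (rhs at j=4)
  i=5: ✗ (no rhs in [5,6])
  i=6: ✗ (lhs fails at k=6 before rhs at j=7)
Positions where it holds: {0, 1, 2, 3, 4} → 5.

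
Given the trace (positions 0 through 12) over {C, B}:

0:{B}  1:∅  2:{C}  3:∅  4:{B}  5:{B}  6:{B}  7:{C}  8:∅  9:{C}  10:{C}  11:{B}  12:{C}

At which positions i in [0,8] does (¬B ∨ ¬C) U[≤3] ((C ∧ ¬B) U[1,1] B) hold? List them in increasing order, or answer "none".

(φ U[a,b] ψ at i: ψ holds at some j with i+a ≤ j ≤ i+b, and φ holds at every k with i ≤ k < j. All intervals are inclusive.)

7, 8

Evaluate at each i in [0,8]:
  i=0: ✗ (no rhs in [0,3])
  i=1: ✗ (no rhs in [1,4])
  i=2: ✗ (no rhs in [2,5])
  i=3: ✗ (no rhs in [3,6])
  i=4: ✗ (no rhs in [4,7])
  i=5: ✗ (no rhs in [5,8])
  i=6: ✗ (no rhs in [6,9])
  i=7: ✓ (rhs at j=10; lhs holds on [7,9])
  i=8: ✓ (rhs at j=10; lhs holds on [8,9])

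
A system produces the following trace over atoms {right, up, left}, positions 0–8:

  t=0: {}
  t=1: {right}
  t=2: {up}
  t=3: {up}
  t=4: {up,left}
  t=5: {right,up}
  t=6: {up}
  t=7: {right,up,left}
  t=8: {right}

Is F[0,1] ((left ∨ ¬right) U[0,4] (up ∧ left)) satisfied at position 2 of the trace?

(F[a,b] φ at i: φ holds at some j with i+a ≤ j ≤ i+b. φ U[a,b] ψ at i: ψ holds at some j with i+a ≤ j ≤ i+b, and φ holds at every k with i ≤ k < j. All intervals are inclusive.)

Check ((left ∨ ¬right) U[0,4] (up ∧ left)) at each j in [2,3]:
  j=2: holds
  j=3: holds
Found at j=2 → formula holds.

Holds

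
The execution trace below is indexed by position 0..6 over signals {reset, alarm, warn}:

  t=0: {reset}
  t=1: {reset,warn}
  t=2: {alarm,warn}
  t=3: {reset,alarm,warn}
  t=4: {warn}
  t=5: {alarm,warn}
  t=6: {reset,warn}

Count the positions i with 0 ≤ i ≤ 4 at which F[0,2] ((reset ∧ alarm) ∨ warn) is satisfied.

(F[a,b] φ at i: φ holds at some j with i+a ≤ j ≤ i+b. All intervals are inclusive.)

Evaluate at each i in [0,4]:
  i=0: ✓ (witness j=1)
  i=1: ✓ (witness j=1)
  i=2: ✓ (witness j=2)
  i=3: ✓ (witness j=3)
  i=4: ✓ (witness j=4)
Positions where it holds: {0, 1, 2, 3, 4} → 5.

5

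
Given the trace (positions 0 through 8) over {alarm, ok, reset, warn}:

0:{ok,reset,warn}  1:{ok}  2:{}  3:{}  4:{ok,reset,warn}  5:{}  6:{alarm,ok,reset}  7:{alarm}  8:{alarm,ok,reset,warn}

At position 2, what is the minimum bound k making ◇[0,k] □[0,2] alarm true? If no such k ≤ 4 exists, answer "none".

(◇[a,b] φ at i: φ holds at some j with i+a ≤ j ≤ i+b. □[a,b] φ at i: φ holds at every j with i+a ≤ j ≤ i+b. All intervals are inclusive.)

4

Scan j = 2,3,… for □[0,2] alarm:
  j=2: fails
  j=3: fails
  j=4: fails
  j=5: fails
  j=6: holds
First hit at j=6, so smallest k = 6-2 = 4.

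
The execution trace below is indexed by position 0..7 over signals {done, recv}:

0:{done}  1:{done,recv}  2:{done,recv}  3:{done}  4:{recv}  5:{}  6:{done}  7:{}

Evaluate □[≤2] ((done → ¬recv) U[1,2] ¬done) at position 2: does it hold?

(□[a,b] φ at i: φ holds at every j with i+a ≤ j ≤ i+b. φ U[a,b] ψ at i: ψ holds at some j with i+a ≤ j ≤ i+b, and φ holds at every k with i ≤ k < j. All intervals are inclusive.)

Does not hold

Check ((done → ¬recv) U[1,2] ¬done) at every j in [2,4]:
  j=2: fails
  j=3: holds
  j=4: holds
Fails at j=2 → formula fails.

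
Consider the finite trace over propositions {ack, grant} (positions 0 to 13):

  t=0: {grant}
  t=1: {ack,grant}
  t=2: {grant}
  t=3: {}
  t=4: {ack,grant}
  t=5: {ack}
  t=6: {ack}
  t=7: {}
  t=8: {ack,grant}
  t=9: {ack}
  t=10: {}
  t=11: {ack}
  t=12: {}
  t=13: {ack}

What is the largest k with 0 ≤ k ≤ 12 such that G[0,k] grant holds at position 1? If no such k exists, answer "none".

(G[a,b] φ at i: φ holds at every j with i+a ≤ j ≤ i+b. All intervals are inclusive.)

1

grant must hold from j=1 onward; find where it first fails.
  j=1: holds
  j=2: holds
  j=3: fails
Holds on [1,2], so largest k = 1.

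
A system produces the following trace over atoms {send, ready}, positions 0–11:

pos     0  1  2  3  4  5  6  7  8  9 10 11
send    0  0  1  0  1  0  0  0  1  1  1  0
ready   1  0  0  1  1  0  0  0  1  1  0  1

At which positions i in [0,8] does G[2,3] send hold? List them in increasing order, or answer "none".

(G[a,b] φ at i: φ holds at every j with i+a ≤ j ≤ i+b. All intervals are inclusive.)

Evaluate at each i in [0,8]:
  i=0: ✗ (fails at j=3)
  i=1: ✗ (fails at j=3)
  i=2: ✗ (fails at j=5)
  i=3: ✗ (fails at j=5)
  i=4: ✗ (fails at j=6)
  i=5: ✗ (fails at j=7)
  i=6: ✓ (all of [8,9])
  i=7: ✓ (all of [9,10])
  i=8: ✗ (fails at j=11)

6, 7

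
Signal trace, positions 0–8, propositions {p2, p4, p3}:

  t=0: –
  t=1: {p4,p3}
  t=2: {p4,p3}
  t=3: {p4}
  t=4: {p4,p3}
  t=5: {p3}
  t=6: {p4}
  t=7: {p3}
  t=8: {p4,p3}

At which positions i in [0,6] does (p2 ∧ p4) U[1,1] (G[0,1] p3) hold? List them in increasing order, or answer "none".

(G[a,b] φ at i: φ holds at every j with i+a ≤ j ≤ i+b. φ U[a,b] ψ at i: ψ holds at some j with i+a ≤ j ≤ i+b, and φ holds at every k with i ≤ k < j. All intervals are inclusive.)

none

Evaluate at each i in [0,6]:
  i=0: ✗ (lhs fails at k=0 before rhs at j=1)
  i=1: ✗ (no rhs in [2,2])
  i=2: ✗ (no rhs in [3,3])
  i=3: ✗ (lhs fails at k=3 before rhs at j=4)
  i=4: ✗ (no rhs in [5,5])
  i=5: ✗ (no rhs in [6,6])
  i=6: ✗ (lhs fails at k=6 before rhs at j=7)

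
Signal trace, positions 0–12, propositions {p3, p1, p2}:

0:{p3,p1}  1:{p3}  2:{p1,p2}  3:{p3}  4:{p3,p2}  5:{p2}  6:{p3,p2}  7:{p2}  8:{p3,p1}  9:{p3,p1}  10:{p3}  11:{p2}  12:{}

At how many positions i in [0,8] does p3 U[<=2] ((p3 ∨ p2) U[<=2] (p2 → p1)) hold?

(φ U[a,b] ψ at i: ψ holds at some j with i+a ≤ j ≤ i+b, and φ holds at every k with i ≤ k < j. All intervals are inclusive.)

Evaluate at each i in [0,8]:
  i=0: ✓ (rhs at j=0)
  i=1: ✓ (rhs at j=1)
  i=2: ✓ (rhs at j=2)
  i=3: ✓ (rhs at j=3)
  i=4: ✗ (lhs fails at k=5 before rhs at j=6)
  i=5: ✗ (lhs fails at k=5 before rhs at j=6)
  i=6: ✓ (rhs at j=6)
  i=7: ✓ (rhs at j=7)
  i=8: ✓ (rhs at j=8)
Positions where it holds: {0, 1, 2, 3, 6, 7, 8} → 7.

7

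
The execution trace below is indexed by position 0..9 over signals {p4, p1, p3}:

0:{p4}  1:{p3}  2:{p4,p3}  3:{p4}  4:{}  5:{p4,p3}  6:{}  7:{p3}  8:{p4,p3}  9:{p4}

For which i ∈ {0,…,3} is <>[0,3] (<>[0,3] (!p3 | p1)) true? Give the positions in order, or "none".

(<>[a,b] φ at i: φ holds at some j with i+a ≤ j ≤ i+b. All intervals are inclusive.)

0, 1, 2, 3

Evaluate at each i in [0,3]:
  i=0: ✓ (witness j=0)
  i=1: ✓ (witness j=1)
  i=2: ✓ (witness j=2)
  i=3: ✓ (witness j=3)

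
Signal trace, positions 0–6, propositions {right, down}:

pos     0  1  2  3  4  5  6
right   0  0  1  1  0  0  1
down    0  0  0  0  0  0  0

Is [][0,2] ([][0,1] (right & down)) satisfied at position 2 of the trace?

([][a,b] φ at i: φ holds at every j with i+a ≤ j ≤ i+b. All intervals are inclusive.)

Check [][0,1] (right & down) at every j in [2,4]:
  j=2: fails at 2
  j=3: fails at 3
  j=4: fails at 4
Fails at j=2 → formula fails.

No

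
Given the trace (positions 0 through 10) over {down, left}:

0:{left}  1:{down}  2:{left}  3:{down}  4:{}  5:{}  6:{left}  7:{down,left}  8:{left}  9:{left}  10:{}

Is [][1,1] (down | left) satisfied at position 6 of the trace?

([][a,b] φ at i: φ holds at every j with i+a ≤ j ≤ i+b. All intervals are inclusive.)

Check (down | left) at every j in [7,7]:
  j=7: true
All positions satisfy it → formula holds.

Yes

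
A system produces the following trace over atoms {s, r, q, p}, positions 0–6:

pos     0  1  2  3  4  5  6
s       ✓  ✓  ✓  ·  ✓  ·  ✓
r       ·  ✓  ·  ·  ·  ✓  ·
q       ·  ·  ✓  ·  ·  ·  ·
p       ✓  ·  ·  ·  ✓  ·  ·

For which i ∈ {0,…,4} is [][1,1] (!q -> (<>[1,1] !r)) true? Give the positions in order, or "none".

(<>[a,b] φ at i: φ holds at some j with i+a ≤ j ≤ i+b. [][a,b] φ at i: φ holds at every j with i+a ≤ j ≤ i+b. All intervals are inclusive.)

Evaluate at each i in [0,4]:
  i=0: ✓ (all of [1,1])
  i=1: ✓ (all of [2,2])
  i=2: ✓ (all of [3,3])
  i=3: ✗ (fails at j=4)
  i=4: ✓ (all of [5,5])

0, 1, 2, 4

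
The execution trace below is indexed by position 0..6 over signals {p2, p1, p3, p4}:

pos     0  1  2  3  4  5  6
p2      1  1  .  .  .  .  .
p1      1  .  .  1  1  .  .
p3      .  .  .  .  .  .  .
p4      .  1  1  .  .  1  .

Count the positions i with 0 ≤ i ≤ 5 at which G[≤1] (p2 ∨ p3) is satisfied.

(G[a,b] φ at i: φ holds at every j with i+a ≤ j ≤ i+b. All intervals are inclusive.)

Evaluate at each i in [0,5]:
  i=0: ✓ (all of [0,1])
  i=1: ✗ (fails at j=2)
  i=2: ✗ (fails at j=2)
  i=3: ✗ (fails at j=3)
  i=4: ✗ (fails at j=4)
  i=5: ✗ (fails at j=5)
Positions where it holds: {0} → 1.

1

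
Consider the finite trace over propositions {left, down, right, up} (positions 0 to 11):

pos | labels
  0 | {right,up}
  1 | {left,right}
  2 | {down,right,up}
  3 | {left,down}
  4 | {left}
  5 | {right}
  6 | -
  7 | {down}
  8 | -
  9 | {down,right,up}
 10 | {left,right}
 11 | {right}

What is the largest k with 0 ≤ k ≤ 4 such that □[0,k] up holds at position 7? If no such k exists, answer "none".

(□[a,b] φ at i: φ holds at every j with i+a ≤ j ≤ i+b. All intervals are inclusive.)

up must hold from j=7 onward; find where it first fails.
  j=7: fails → no k works.

none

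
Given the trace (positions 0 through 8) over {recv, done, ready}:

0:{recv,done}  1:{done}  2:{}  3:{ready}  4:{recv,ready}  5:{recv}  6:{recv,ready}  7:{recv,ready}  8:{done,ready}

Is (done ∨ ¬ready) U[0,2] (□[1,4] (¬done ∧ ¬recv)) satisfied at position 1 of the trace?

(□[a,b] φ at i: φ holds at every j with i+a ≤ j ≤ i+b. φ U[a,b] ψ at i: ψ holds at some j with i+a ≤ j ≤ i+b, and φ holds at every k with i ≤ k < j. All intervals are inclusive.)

False

Need some j in [1,3] with □[1,4] (¬done ∧ ¬recv), and (done ∨ ¬ready) at every k in [1,j-1].
  j=1: □[1,4] (¬done ∧ ¬recv) — fails at 4.
  j=2: □[1,4] (¬done ∧ ¬recv) — fails at 4.
  j=3: □[1,4] (¬done ∧ ¬recv) — fails at 4.
No j in the window works → until fails.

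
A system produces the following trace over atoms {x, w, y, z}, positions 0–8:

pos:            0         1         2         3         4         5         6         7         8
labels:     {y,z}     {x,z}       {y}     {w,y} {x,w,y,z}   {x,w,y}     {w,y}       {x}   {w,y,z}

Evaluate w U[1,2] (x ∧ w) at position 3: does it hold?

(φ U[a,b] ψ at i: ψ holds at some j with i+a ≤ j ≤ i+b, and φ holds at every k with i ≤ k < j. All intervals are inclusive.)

Holds

Need some j in [4,5] with (x ∧ w), and w at every k in [3,j-1].
  j=4: (x ∧ w) holds; w holds at every k in [3,3] → satisfied.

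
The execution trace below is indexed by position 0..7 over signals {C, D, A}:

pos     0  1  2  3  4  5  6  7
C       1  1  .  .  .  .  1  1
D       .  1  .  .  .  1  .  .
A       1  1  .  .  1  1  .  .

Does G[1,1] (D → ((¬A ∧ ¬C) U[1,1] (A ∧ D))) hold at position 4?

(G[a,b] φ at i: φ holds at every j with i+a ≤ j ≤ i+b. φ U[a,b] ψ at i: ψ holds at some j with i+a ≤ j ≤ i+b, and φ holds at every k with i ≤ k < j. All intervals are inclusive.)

Does not hold

Check (D → ((¬A ∧ ¬C) U[1,1] (A ∧ D))) at every j in [5,5]:
  j=5: antecedent true; consequent fails → ✗
Fails at j=5 → formula fails.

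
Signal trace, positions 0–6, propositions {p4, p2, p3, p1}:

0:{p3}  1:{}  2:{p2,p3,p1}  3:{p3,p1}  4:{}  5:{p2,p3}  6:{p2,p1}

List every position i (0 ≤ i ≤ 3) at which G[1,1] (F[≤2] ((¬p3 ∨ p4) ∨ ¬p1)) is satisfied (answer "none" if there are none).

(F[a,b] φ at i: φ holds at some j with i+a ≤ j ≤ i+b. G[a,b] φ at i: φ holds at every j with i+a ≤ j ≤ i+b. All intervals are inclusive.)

0, 1, 2, 3

Evaluate at each i in [0,3]:
  i=0: ✓ (all of [1,1])
  i=1: ✓ (all of [2,2])
  i=2: ✓ (all of [3,3])
  i=3: ✓ (all of [4,4])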